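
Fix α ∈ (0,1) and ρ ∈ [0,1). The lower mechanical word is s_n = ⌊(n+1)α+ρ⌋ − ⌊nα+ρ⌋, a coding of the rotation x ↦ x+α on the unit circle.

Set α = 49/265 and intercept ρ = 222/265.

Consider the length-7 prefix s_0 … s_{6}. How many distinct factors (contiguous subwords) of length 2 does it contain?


3

t_n = ⌊(n·49+222)/265⌋ for n = 0 … 7:
  n=0…7: ⌊222/265⌋=0 ⌊271/265⌋=1 ⌊320/265⌋=1 ⌊369/265⌋=1 ⌊418/265⌋=1 ⌊467/265⌋=1 ⌊516/265⌋=1 ⌊565/265⌋=2
s_n = t_(n+1) − t_n for n = 0 … 6 gives
prefix = 1000001
slide a length-2 window over [0..1] … [5..6] (6 windows); first occurrence of each distinct factor:
  [  0..  1] 10
  [  1..  2] 00
  [  5..  6] 01
  (the other 3 windows repeat one of these)
distinct factors: {00, 01, 10}
count = 3  (Sturmian bound for length 2 is 3)


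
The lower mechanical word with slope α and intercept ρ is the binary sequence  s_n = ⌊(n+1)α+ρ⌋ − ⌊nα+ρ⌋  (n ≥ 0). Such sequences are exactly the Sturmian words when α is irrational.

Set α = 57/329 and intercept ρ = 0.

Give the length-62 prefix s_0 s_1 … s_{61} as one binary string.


00000100000100000100000100001000001000001000001000010000010000

n=0: ⌊(1·57)/329⌋ − ⌊(0·57)/329⌋ = ⌊57/329⌋ − ⌊0/329⌋ = 0 − 0 = 0
n=1: ⌊(2·57)/329⌋ − ⌊(1·57)/329⌋ = ⌊114/329⌋ − ⌊57/329⌋ = 0 − 0 = 0
n=2: ⌊(3·57)/329⌋ − ⌊(2·57)/329⌋ = ⌊171/329⌋ − ⌊114/329⌋ = 0 − 0 = 0
n=3: ⌊(4·57)/329⌋ − ⌊(3·57)/329⌋ = ⌊228/329⌋ − ⌊171/329⌋ = 0 − 0 = 0
n=4: ⌊(5·57)/329⌋ − ⌊(4·57)/329⌋ = ⌊285/329⌋ − ⌊228/329⌋ = 0 − 0 = 0
n=5: ⌊(6·57)/329⌋ − ⌊(5·57)/329⌋ = ⌊342/329⌋ − ⌊285/329⌋ = 1 − 0 = 1
n=6: ⌊(7·57)/329⌋ − ⌊(6·57)/329⌋ = ⌊399/329⌋ − ⌊342/329⌋ = 1 − 1 = 0
n=7: ⌊(8·57)/329⌋ − ⌊(7·57)/329⌋ = ⌊456/329⌋ − ⌊399/329⌋ = 1 − 1 = 0
n=8: ⌊(9·57)/329⌋ − ⌊(8·57)/329⌋ = ⌊513/329⌋ − ⌊456/329⌋ = 1 − 1 = 0
n=9: ⌊(10·57)/329⌋ − ⌊(9·57)/329⌋ = ⌊570/329⌋ − ⌊513/329⌋ = 1 − 1 = 0
n=10: ⌊(11·57)/329⌋ − ⌊(10·57)/329⌋ = ⌊627/329⌋ − ⌊570/329⌋ = 1 − 1 = 0
n=11: ⌊(12·57)/329⌋ − ⌊(11·57)/329⌋ = ⌊684/329⌋ − ⌊627/329⌋ = 2 − 1 = 1
n=12: ⌊(13·57)/329⌋ − ⌊(12·57)/329⌋ = ⌊741/329⌋ − ⌊684/329⌋ = 2 − 2 = 0
n=13: ⌊(14·57)/329⌋ − ⌊(13·57)/329⌋ = ⌊798/329⌋ − ⌊741/329⌋ = 2 − 2 = 0
n=14: ⌊(15·57)/329⌋ − ⌊(14·57)/329⌋ = ⌊855/329⌋ − ⌊798/329⌋ = 2 − 2 = 0
n=15: ⌊(16·57)/329⌋ − ⌊(15·57)/329⌋ = ⌊912/329⌋ − ⌊855/329⌋ = 2 − 2 = 0
n=16: ⌊(17·57)/329⌋ − ⌊(16·57)/329⌋ = ⌊969/329⌋ − ⌊912/329⌋ = 2 − 2 = 0
n=17: ⌊(18·57)/329⌋ − ⌊(17·57)/329⌋ = ⌊1026/329⌋ − ⌊969/329⌋ = 3 − 2 = 1
n=18: ⌊(19·57)/329⌋ − ⌊(18·57)/329⌋ = ⌊1083/329⌋ − ⌊1026/329⌋ = 3 − 3 = 0
n=19: ⌊(20·57)/329⌋ − ⌊(19·57)/329⌋ = ⌊1140/329⌋ − ⌊1083/329⌋ = 3 − 3 = 0
n=20: ⌊(21·57)/329⌋ − ⌊(20·57)/329⌋ = ⌊1197/329⌋ − ⌊1140/329⌋ = 3 − 3 = 0
n=21: ⌊(22·57)/329⌋ − ⌊(21·57)/329⌋ = ⌊1254/329⌋ − ⌊1197/329⌋ = 3 − 3 = 0
n=22: ⌊(23·57)/329⌋ − ⌊(22·57)/329⌋ = ⌊1311/329⌋ − ⌊1254/329⌋ = 3 − 3 = 0
n=23: ⌊(24·57)/329⌋ − ⌊(23·57)/329⌋ = ⌊1368/329⌋ − ⌊1311/329⌋ = 4 − 3 = 1
n=24: ⌊(25·57)/329⌋ − ⌊(24·57)/329⌋ = ⌊1425/329⌋ − ⌊1368/329⌋ = 4 − 4 = 0
n=25: ⌊(26·57)/329⌋ − ⌊(25·57)/329⌋ = ⌊1482/329⌋ − ⌊1425/329⌋ = 4 − 4 = 0
n=26: ⌊(27·57)/329⌋ − ⌊(26·57)/329⌋ = ⌊1539/329⌋ − ⌊1482/329⌋ = 4 − 4 = 0
n=27: ⌊(28·57)/329⌋ − ⌊(27·57)/329⌋ = ⌊1596/329⌋ − ⌊1539/329⌋ = 4 − 4 = 0
n=28: ⌊(29·57)/329⌋ − ⌊(28·57)/329⌋ = ⌊1653/329⌋ − ⌊1596/329⌋ = 5 − 4 = 1
n=29: ⌊(30·57)/329⌋ − ⌊(29·57)/329⌋ = ⌊1710/329⌋ − ⌊1653/329⌋ = 5 − 5 = 0
n=30: ⌊(31·57)/329⌋ − ⌊(30·57)/329⌋ = ⌊1767/329⌋ − ⌊1710/329⌋ = 5 − 5 = 0
n=31: ⌊(32·57)/329⌋ − ⌊(31·57)/329⌋ = ⌊1824/329⌋ − ⌊1767/329⌋ = 5 − 5 = 0
n=32: ⌊(33·57)/329⌋ − ⌊(32·57)/329⌋ = ⌊1881/329⌋ − ⌊1824/329⌋ = 5 − 5 = 0
n=33: ⌊(34·57)/329⌋ − ⌊(33·57)/329⌋ = ⌊1938/329⌋ − ⌊1881/329⌋ = 5 − 5 = 0
n=34: ⌊(35·57)/329⌋ − ⌊(34·57)/329⌋ = ⌊1995/329⌋ − ⌊1938/329⌋ = 6 − 5 = 1
n=35: ⌊(36·57)/329⌋ − ⌊(35·57)/329⌋ = ⌊2052/329⌋ − ⌊1995/329⌋ = 6 − 6 = 0
n=36: ⌊(37·57)/329⌋ − ⌊(36·57)/329⌋ = ⌊2109/329⌋ − ⌊2052/329⌋ = 6 − 6 = 0
n=37: ⌊(38·57)/329⌋ − ⌊(37·57)/329⌋ = ⌊2166/329⌋ − ⌊2109/329⌋ = 6 − 6 = 0
n=38: ⌊(39·57)/329⌋ − ⌊(38·57)/329⌋ = ⌊2223/329⌋ − ⌊2166/329⌋ = 6 − 6 = 0
n=39: ⌊(40·57)/329⌋ − ⌊(39·57)/329⌋ = ⌊2280/329⌋ − ⌊2223/329⌋ = 6 − 6 = 0
n=40: ⌊(41·57)/329⌋ − ⌊(40·57)/329⌋ = ⌊2337/329⌋ − ⌊2280/329⌋ = 7 − 6 = 1
n=41: ⌊(42·57)/329⌋ − ⌊(41·57)/329⌋ = ⌊2394/329⌋ − ⌊2337/329⌋ = 7 − 7 = 0
n=42: ⌊(43·57)/329⌋ − ⌊(42·57)/329⌋ = ⌊2451/329⌋ − ⌊2394/329⌋ = 7 − 7 = 0
n=43: ⌊(44·57)/329⌋ − ⌊(43·57)/329⌋ = ⌊2508/329⌋ − ⌊2451/329⌋ = 7 − 7 = 0
n=44: ⌊(45·57)/329⌋ − ⌊(44·57)/329⌋ = ⌊2565/329⌋ − ⌊2508/329⌋ = 7 − 7 = 0
n=45: ⌊(46·57)/329⌋ − ⌊(45·57)/329⌋ = ⌊2622/329⌋ − ⌊2565/329⌋ = 7 − 7 = 0
n=46: ⌊(47·57)/329⌋ − ⌊(46·57)/329⌋ = ⌊2679/329⌋ − ⌊2622/329⌋ = 8 − 7 = 1
n=47: ⌊(48·57)/329⌋ − ⌊(47·57)/329⌋ = ⌊2736/329⌋ − ⌊2679/329⌋ = 8 − 8 = 0
n=48: ⌊(49·57)/329⌋ − ⌊(48·57)/329⌋ = ⌊2793/329⌋ − ⌊2736/329⌋ = 8 − 8 = 0
n=49: ⌊(50·57)/329⌋ − ⌊(49·57)/329⌋ = ⌊2850/329⌋ − ⌊2793/329⌋ = 8 − 8 = 0
n=50: ⌊(51·57)/329⌋ − ⌊(50·57)/329⌋ = ⌊2907/329⌋ − ⌊2850/329⌋ = 8 − 8 = 0
n=51: ⌊(52·57)/329⌋ − ⌊(51·57)/329⌋ = ⌊2964/329⌋ − ⌊2907/329⌋ = 9 − 8 = 1
n=52: ⌊(53·57)/329⌋ − ⌊(52·57)/329⌋ = ⌊3021/329⌋ − ⌊2964/329⌋ = 9 − 9 = 0
n=53: ⌊(54·57)/329⌋ − ⌊(53·57)/329⌋ = ⌊3078/329⌋ − ⌊3021/329⌋ = 9 − 9 = 0
n=54: ⌊(55·57)/329⌋ − ⌊(54·57)/329⌋ = ⌊3135/329⌋ − ⌊3078/329⌋ = 9 − 9 = 0
n=55: ⌊(56·57)/329⌋ − ⌊(55·57)/329⌋ = ⌊3192/329⌋ − ⌊3135/329⌋ = 9 − 9 = 0
n=56: ⌊(57·57)/329⌋ − ⌊(56·57)/329⌋ = ⌊3249/329⌋ − ⌊3192/329⌋ = 9 − 9 = 0
n=57: ⌊(58·57)/329⌋ − ⌊(57·57)/329⌋ = ⌊3306/329⌋ − ⌊3249/329⌋ = 10 − 9 = 1
n=58: ⌊(59·57)/329⌋ − ⌊(58·57)/329⌋ = ⌊3363/329⌋ − ⌊3306/329⌋ = 10 − 10 = 0
n=59: ⌊(60·57)/329⌋ − ⌊(59·57)/329⌋ = ⌊3420/329⌋ − ⌊3363/329⌋ = 10 − 10 = 0
n=60: ⌊(61·57)/329⌋ − ⌊(60·57)/329⌋ = ⌊3477/329⌋ − ⌊3420/329⌋ = 10 − 10 = 0
n=61: ⌊(62·57)/329⌋ − ⌊(61·57)/329⌋ = ⌊3534/329⌋ − ⌊3477/329⌋ = 10 − 10 = 0


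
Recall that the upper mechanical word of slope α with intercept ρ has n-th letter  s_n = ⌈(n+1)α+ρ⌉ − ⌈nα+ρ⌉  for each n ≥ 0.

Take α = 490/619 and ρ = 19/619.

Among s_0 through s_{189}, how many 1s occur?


150

#1s = Σ_{n=0}^{189} s_n = Σ_{n=0}^{189} (⌈(n+1)α+ρ⌉ − ⌈nα+ρ⌉)
the sum telescopes: every ⌈nα+ρ⌉ with 0 < n < 190 appears once with + and once with −, leaving ⌈190α+ρ⌉ − ⌈0·α+ρ⌉
190α + ρ = (190·490 + 19) / 619 = 93119/619
ρ = 19/619
⌈93119/619⌉ = 151,  ⌈19/619⌉ = 1
#1s = 151 − 1 = 150


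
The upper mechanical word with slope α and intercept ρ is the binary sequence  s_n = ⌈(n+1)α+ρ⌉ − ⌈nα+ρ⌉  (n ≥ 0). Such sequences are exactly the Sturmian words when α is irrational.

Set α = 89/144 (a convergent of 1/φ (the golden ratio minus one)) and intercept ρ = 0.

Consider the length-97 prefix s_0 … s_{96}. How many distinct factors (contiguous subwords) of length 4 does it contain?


5

t_n = ⌈(n·89)/144⌉ for n = 0 … 97:
  n=0…9: ⌈0/144⌉=0 ⌈89/144⌉=1 ⌈178/144⌉=2 ⌈267/144⌉=2 ⌈356/144⌉=3 ⌈445/144⌉=4 ⌈534/144⌉=4 ⌈623/144⌉=5 ⌈712/144⌉=5 ⌈801/144⌉=6
  n=10…19: ⌈890/144⌉=7 ⌈979/144⌉=7 ⌈1068/144⌉=8 ⌈1157/144⌉=9 ⌈1246/144⌉=9 ⌈1335/144⌉=10 ⌈1424/144⌉=10 ⌈1513/144⌉=11 ⌈1602/144⌉=12 ⌈1691/144⌉=12
  n=20…29: ⌈1780/144⌉=13 ⌈1869/144⌉=13 ⌈1958/144⌉=14 ⌈2047/144⌉=15 ⌈2136/144⌉=15 ⌈2225/144⌉=16 ⌈2314/144⌉=17 ⌈2403/144⌉=17 ⌈2492/144⌉=18 ⌈2581/144⌉=18
  n=30…39: ⌈2670/144⌉=19 ⌈2759/144⌉=20 ⌈2848/144⌉=20 ⌈2937/144⌉=21 ⌈3026/144⌉=22 ⌈3115/144⌉=22 ⌈3204/144⌉=23 ⌈3293/144⌉=23 ⌈3382/144⌉=24 ⌈3471/144⌉=25
  n=40…49: ⌈3560/144⌉=25 ⌈3649/144⌉=26 ⌈3738/144⌉=26 ⌈3827/144⌉=27 ⌈3916/144⌉=28 ⌈4005/144⌉=28 ⌈4094/144⌉=29 ⌈4183/144⌉=30 ⌈4272/144⌉=30 ⌈4361/144⌉=31
  n=50…59: ⌈4450/144⌉=31 ⌈4539/144⌉=32 ⌈4628/144⌉=33 ⌈4717/144⌉=33 ⌈4806/144⌉=34 ⌈4895/144⌉=34 ⌈4984/144⌉=35 ⌈5073/144⌉=36 ⌈5162/144⌉=36 ⌈5251/144⌉=37
  n=60…69: ⌈5340/144⌉=38 ⌈5429/144⌉=38 ⌈5518/144⌉=39 ⌈5607/144⌉=39 ⌈5696/144⌉=40 ⌈5785/144⌉=41 ⌈5874/144⌉=41 ⌈5963/144⌉=42 ⌈6052/144⌉=43 ⌈6141/144⌉=43
  n=70…79: ⌈6230/144⌉=44 ⌈6319/144⌉=44 ⌈6408/144⌉=45 ⌈6497/144⌉=46 ⌈6586/144⌉=46 ⌈6675/144⌉=47 ⌈6764/144⌉=47 ⌈6853/144⌉=48 ⌈6942/144⌉=49 ⌈7031/144⌉=49
  n=80…89: ⌈7120/144⌉=50 ⌈7209/144⌉=51 ⌈7298/144⌉=51 ⌈7387/144⌉=52 ⌈7476/144⌉=52 ⌈7565/144⌉=53 ⌈7654/144⌉=54 ⌈7743/144⌉=54 ⌈7832/144⌉=55 ⌈7921/144⌉=56
  n=90…97: ⌈8010/144⌉=56 ⌈8099/144⌉=57 ⌈8188/144⌉=57 ⌈8277/144⌉=58 ⌈8366/144⌉=59 ⌈8455/144⌉=59 ⌈8544/144⌉=60 ⌈8633/144⌉=60
s_n = t_(n+1) − t_n for n = 0 … 96 gives
prefix = 1101101011011010110101101101011011010110101101101011010110110101101101011010110110101101101011010
slide a length-4 window over [0..3] … [93..96] (94 windows); first occurrence of each distinct factor:
  [  0..  3] 1101
  [  1..  4] 1011
  [  2..  5] 0110
  [  4..  7] 1010
  [  5..  8] 0101
  (the other 89 windows repeat one of these)
distinct factors: {0101, 0110, 1010, 1011, 1101}
count = 5  (Sturmian bound for length 4 is 5)


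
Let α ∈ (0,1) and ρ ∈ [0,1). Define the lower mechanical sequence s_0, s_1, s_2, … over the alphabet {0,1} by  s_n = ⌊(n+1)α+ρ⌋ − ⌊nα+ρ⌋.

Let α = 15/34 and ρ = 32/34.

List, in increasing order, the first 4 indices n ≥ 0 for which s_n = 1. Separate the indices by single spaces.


n=0: ⌊47/34⌋−⌊32/34⌋ = 1−0 = 1  ← one
n=1: ⌊62/34⌋−⌊47/34⌋ = 1−1 = 0
n=2: ⌊77/34⌋−⌊62/34⌋ = 2−1 = 1  ← one
n=3: ⌊92/34⌋−⌊77/34⌋ = 2−2 = 0
n=4: ⌊107/34⌋−⌊92/34⌋ = 3−2 = 1  ← one
n=5: ⌊122/34⌋−⌊107/34⌋ = 3−3 = 0
n=6: ⌊137/34⌋−⌊122/34⌋ = 4−3 = 1  ← one
positions of the first 4 ones: 0 2 4 6

0 2 4 6


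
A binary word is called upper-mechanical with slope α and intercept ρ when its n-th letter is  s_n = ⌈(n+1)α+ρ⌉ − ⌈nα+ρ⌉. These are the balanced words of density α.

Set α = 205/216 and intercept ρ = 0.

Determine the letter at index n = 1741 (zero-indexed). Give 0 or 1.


1

(n+1)α + ρ = (1742·205) / 216 = 357110/216
nα + ρ     = (1741·205) / 216 = 356905/216
⌈357110/216⌉ = 1654,  ⌈356905/216⌉ = 1653
s_{1741} = 1654 − 1653 = 1


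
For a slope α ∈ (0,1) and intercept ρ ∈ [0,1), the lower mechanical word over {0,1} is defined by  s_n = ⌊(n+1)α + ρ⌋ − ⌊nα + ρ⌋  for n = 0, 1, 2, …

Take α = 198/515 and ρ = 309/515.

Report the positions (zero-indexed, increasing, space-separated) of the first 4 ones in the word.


n=0: ⌊507/515⌋−⌊309/515⌋ = 0−0 = 0
n=1: ⌊705/515⌋−⌊507/515⌋ = 1−0 = 1  ← one
n=2: ⌊903/515⌋−⌊705/515⌋ = 1−1 = 0
n=3: ⌊1101/515⌋−⌊903/515⌋ = 2−1 = 1  ← one
n=4: ⌊1299/515⌋−⌊1101/515⌋ = 2−2 = 0
n=5: ⌊1497/515⌋−⌊1299/515⌋ = 2−2 = 0
n=6: ⌊1695/515⌋−⌊1497/515⌋ = 3−2 = 1  ← one
n=7: ⌊1893/515⌋−⌊1695/515⌋ = 3−3 = 0
n=8: ⌊2091/515⌋−⌊1893/515⌋ = 4−3 = 1  ← one
positions of the first 4 ones: 1 3 6 8

1 3 6 8


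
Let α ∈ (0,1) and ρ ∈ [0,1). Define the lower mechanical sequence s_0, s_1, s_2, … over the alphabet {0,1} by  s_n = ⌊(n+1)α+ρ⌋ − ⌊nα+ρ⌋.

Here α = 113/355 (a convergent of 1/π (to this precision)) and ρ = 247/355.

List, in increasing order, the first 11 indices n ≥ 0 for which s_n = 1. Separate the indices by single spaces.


0 4 7 10 13 16 19 22 26 29 32

n=0: ⌊360/355⌋−⌊247/355⌋ = 1−0 = 1  ← one
n=1: ⌊473/355⌋−⌊360/355⌋ = 1−1 = 0
n=2: ⌊586/355⌋−⌊473/355⌋ = 1−1 = 0
n=3: ⌊699/355⌋−⌊586/355⌋ = 1−1 = 0
n=4: ⌊812/355⌋−⌊699/355⌋ = 2−1 = 1  ← one
n=5: ⌊925/355⌋−⌊812/355⌋ = 2−2 = 0
n=6: ⌊1038/355⌋−⌊925/355⌋ = 2−2 = 0
n=7: ⌊1151/355⌋−⌊1038/355⌋ = 3−2 = 1  ← one
n=8: ⌊1264/355⌋−⌊1151/355⌋ = 3−3 = 0
n=9: ⌊1377/355⌋−⌊1264/355⌋ = 3−3 = 0
n=10: ⌊1490/355⌋−⌊1377/355⌋ = 4−3 = 1  ← one
n=11: ⌊1603/355⌋−⌊1490/355⌋ = 4−4 = 0
n=12: ⌊1716/355⌋−⌊1603/355⌋ = 4−4 = 0
n=13: ⌊1829/355⌋−⌊1716/355⌋ = 5−4 = 1  ← one
n=14: ⌊1942/355⌋−⌊1829/355⌋ = 5−5 = 0
n=15: ⌊2055/355⌋−⌊1942/355⌋ = 5−5 = 0
n=16: ⌊2168/355⌋−⌊2055/355⌋ = 6−5 = 1  ← one
n=17: ⌊2281/355⌋−⌊2168/355⌋ = 6−6 = 0
n=18: ⌊2394/355⌋−⌊2281/355⌋ = 6−6 = 0
n=19: ⌊2507/355⌋−⌊2394/355⌋ = 7−6 = 1  ← one
n=20: ⌊2620/355⌋−⌊2507/355⌋ = 7−7 = 0
n=21: ⌊2733/355⌋−⌊2620/355⌋ = 7−7 = 0
n=22: ⌊2846/355⌋−⌊2733/355⌋ = 8−7 = 1  ← one
n=23: ⌊2959/355⌋−⌊2846/355⌋ = 8−8 = 0
n=24: ⌊3072/355⌋−⌊2959/355⌋ = 8−8 = 0
n=25: ⌊3185/355⌋−⌊3072/355⌋ = 8−8 = 0
n=26: ⌊3298/355⌋−⌊3185/355⌋ = 9−8 = 1  ← one
n=27: ⌊3411/355⌋−⌊3298/355⌋ = 9−9 = 0
n=28: ⌊3524/355⌋−⌊3411/355⌋ = 9−9 = 0
n=29: ⌊3637/355⌋−⌊3524/355⌋ = 10−9 = 1  ← one
n=30: ⌊3750/355⌋−⌊3637/355⌋ = 10−10 = 0
n=31: ⌊3863/355⌋−⌊3750/355⌋ = 10−10 = 0
n=32: ⌊3976/355⌋−⌊3863/355⌋ = 11−10 = 1  ← one
positions of the first 11 ones: 0 4 7 10 13 16 19 22 26 29 32


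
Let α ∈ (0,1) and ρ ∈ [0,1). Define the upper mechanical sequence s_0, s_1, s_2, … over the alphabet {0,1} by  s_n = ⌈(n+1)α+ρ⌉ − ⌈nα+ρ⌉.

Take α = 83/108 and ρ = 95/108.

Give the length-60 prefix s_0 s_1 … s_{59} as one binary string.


n=0: ⌈(1·83+95)/108⌉ − ⌈(0·83+95)/108⌉ = ⌈178/108⌉ − ⌈95/108⌉ = 2 − 1 = 1
n=1: ⌈(2·83+95)/108⌉ − ⌈(1·83+95)/108⌉ = ⌈261/108⌉ − ⌈178/108⌉ = 3 − 2 = 1
n=2: ⌈(3·83+95)/108⌉ − ⌈(2·83+95)/108⌉ = ⌈344/108⌉ − ⌈261/108⌉ = 4 − 3 = 1
n=3: ⌈(4·83+95)/108⌉ − ⌈(3·83+95)/108⌉ = ⌈427/108⌉ − ⌈344/108⌉ = 4 − 4 = 0
n=4: ⌈(5·83+95)/108⌉ − ⌈(4·83+95)/108⌉ = ⌈510/108⌉ − ⌈427/108⌉ = 5 − 4 = 1
n=5: ⌈(6·83+95)/108⌉ − ⌈(5·83+95)/108⌉ = ⌈593/108⌉ − ⌈510/108⌉ = 6 − 5 = 1
n=6: ⌈(7·83+95)/108⌉ − ⌈(6·83+95)/108⌉ = ⌈676/108⌉ − ⌈593/108⌉ = 7 − 6 = 1
n=7: ⌈(8·83+95)/108⌉ − ⌈(7·83+95)/108⌉ = ⌈759/108⌉ − ⌈676/108⌉ = 8 − 7 = 1
n=8: ⌈(9·83+95)/108⌉ − ⌈(8·83+95)/108⌉ = ⌈842/108⌉ − ⌈759/108⌉ = 8 − 8 = 0
n=9: ⌈(10·83+95)/108⌉ − ⌈(9·83+95)/108⌉ = ⌈925/108⌉ − ⌈842/108⌉ = 9 − 8 = 1
n=10: ⌈(11·83+95)/108⌉ − ⌈(10·83+95)/108⌉ = ⌈1008/108⌉ − ⌈925/108⌉ = 10 − 9 = 1
n=11: ⌈(12·83+95)/108⌉ − ⌈(11·83+95)/108⌉ = ⌈1091/108⌉ − ⌈1008/108⌉ = 11 − 10 = 1
n=12: ⌈(13·83+95)/108⌉ − ⌈(12·83+95)/108⌉ = ⌈1174/108⌉ − ⌈1091/108⌉ = 11 − 11 = 0
n=13: ⌈(14·83+95)/108⌉ − ⌈(13·83+95)/108⌉ = ⌈1257/108⌉ − ⌈1174/108⌉ = 12 − 11 = 1
n=14: ⌈(15·83+95)/108⌉ − ⌈(14·83+95)/108⌉ = ⌈1340/108⌉ − ⌈1257/108⌉ = 13 − 12 = 1
n=15: ⌈(16·83+95)/108⌉ − ⌈(15·83+95)/108⌉ = ⌈1423/108⌉ − ⌈1340/108⌉ = 14 − 13 = 1
n=16: ⌈(17·83+95)/108⌉ − ⌈(16·83+95)/108⌉ = ⌈1506/108⌉ − ⌈1423/108⌉ = 14 − 14 = 0
n=17: ⌈(18·83+95)/108⌉ − ⌈(17·83+95)/108⌉ = ⌈1589/108⌉ − ⌈1506/108⌉ = 15 − 14 = 1
n=18: ⌈(19·83+95)/108⌉ − ⌈(18·83+95)/108⌉ = ⌈1672/108⌉ − ⌈1589/108⌉ = 16 − 15 = 1
n=19: ⌈(20·83+95)/108⌉ − ⌈(19·83+95)/108⌉ = ⌈1755/108⌉ − ⌈1672/108⌉ = 17 − 16 = 1
n=20: ⌈(21·83+95)/108⌉ − ⌈(20·83+95)/108⌉ = ⌈1838/108⌉ − ⌈1755/108⌉ = 18 − 17 = 1
n=21: ⌈(22·83+95)/108⌉ − ⌈(21·83+95)/108⌉ = ⌈1921/108⌉ − ⌈1838/108⌉ = 18 − 18 = 0
n=22: ⌈(23·83+95)/108⌉ − ⌈(22·83+95)/108⌉ = ⌈2004/108⌉ − ⌈1921/108⌉ = 19 − 18 = 1
n=23: ⌈(24·83+95)/108⌉ − ⌈(23·83+95)/108⌉ = ⌈2087/108⌉ − ⌈2004/108⌉ = 20 − 19 = 1
n=24: ⌈(25·83+95)/108⌉ − ⌈(24·83+95)/108⌉ = ⌈2170/108⌉ − ⌈2087/108⌉ = 21 − 20 = 1
n=25: ⌈(26·83+95)/108⌉ − ⌈(25·83+95)/108⌉ = ⌈2253/108⌉ − ⌈2170/108⌉ = 21 − 21 = 0
n=26: ⌈(27·83+95)/108⌉ − ⌈(26·83+95)/108⌉ = ⌈2336/108⌉ − ⌈2253/108⌉ = 22 − 21 = 1
n=27: ⌈(28·83+95)/108⌉ − ⌈(27·83+95)/108⌉ = ⌈2419/108⌉ − ⌈2336/108⌉ = 23 − 22 = 1
n=28: ⌈(29·83+95)/108⌉ − ⌈(28·83+95)/108⌉ = ⌈2502/108⌉ − ⌈2419/108⌉ = 24 − 23 = 1
n=29: ⌈(30·83+95)/108⌉ − ⌈(29·83+95)/108⌉ = ⌈2585/108⌉ − ⌈2502/108⌉ = 24 − 24 = 0
n=30: ⌈(31·83+95)/108⌉ − ⌈(30·83+95)/108⌉ = ⌈2668/108⌉ − ⌈2585/108⌉ = 25 − 24 = 1
n=31: ⌈(32·83+95)/108⌉ − ⌈(31·83+95)/108⌉ = ⌈2751/108⌉ − ⌈2668/108⌉ = 26 − 25 = 1
n=32: ⌈(33·83+95)/108⌉ − ⌈(32·83+95)/108⌉ = ⌈2834/108⌉ − ⌈2751/108⌉ = 27 − 26 = 1
n=33: ⌈(34·83+95)/108⌉ − ⌈(33·83+95)/108⌉ = ⌈2917/108⌉ − ⌈2834/108⌉ = 28 − 27 = 1
n=34: ⌈(35·83+95)/108⌉ − ⌈(34·83+95)/108⌉ = ⌈3000/108⌉ − ⌈2917/108⌉ = 28 − 28 = 0
n=35: ⌈(36·83+95)/108⌉ − ⌈(35·83+95)/108⌉ = ⌈3083/108⌉ − ⌈3000/108⌉ = 29 − 28 = 1
n=36: ⌈(37·83+95)/108⌉ − ⌈(36·83+95)/108⌉ = ⌈3166/108⌉ − ⌈3083/108⌉ = 30 − 29 = 1
n=37: ⌈(38·83+95)/108⌉ − ⌈(37·83+95)/108⌉ = ⌈3249/108⌉ − ⌈3166/108⌉ = 31 − 30 = 1
n=38: ⌈(39·83+95)/108⌉ − ⌈(38·83+95)/108⌉ = ⌈3332/108⌉ − ⌈3249/108⌉ = 31 − 31 = 0
n=39: ⌈(40·83+95)/108⌉ − ⌈(39·83+95)/108⌉ = ⌈3415/108⌉ − ⌈3332/108⌉ = 32 − 31 = 1
n=40: ⌈(41·83+95)/108⌉ − ⌈(40·83+95)/108⌉ = ⌈3498/108⌉ − ⌈3415/108⌉ = 33 − 32 = 1
n=41: ⌈(42·83+95)/108⌉ − ⌈(41·83+95)/108⌉ = ⌈3581/108⌉ − ⌈3498/108⌉ = 34 − 33 = 1
n=42: ⌈(43·83+95)/108⌉ − ⌈(42·83+95)/108⌉ = ⌈3664/108⌉ − ⌈3581/108⌉ = 34 − 34 = 0
n=43: ⌈(44·83+95)/108⌉ − ⌈(43·83+95)/108⌉ = ⌈3747/108⌉ − ⌈3664/108⌉ = 35 − 34 = 1
n=44: ⌈(45·83+95)/108⌉ − ⌈(44·83+95)/108⌉ = ⌈3830/108⌉ − ⌈3747/108⌉ = 36 − 35 = 1
n=45: ⌈(46·83+95)/108⌉ − ⌈(45·83+95)/108⌉ = ⌈3913/108⌉ − ⌈3830/108⌉ = 37 − 36 = 1
n=46: ⌈(47·83+95)/108⌉ − ⌈(46·83+95)/108⌉ = ⌈3996/108⌉ − ⌈3913/108⌉ = 37 − 37 = 0
n=47: ⌈(48·83+95)/108⌉ − ⌈(47·83+95)/108⌉ = ⌈4079/108⌉ − ⌈3996/108⌉ = 38 − 37 = 1
n=48: ⌈(49·83+95)/108⌉ − ⌈(48·83+95)/108⌉ = ⌈4162/108⌉ − ⌈4079/108⌉ = 39 − 38 = 1
n=49: ⌈(50·83+95)/108⌉ − ⌈(49·83+95)/108⌉ = ⌈4245/108⌉ − ⌈4162/108⌉ = 40 − 39 = 1
n=50: ⌈(51·83+95)/108⌉ − ⌈(50·83+95)/108⌉ = ⌈4328/108⌉ − ⌈4245/108⌉ = 41 − 40 = 1
n=51: ⌈(52·83+95)/108⌉ − ⌈(51·83+95)/108⌉ = ⌈4411/108⌉ − ⌈4328/108⌉ = 41 − 41 = 0
n=52: ⌈(53·83+95)/108⌉ − ⌈(52·83+95)/108⌉ = ⌈4494/108⌉ − ⌈4411/108⌉ = 42 − 41 = 1
n=53: ⌈(54·83+95)/108⌉ − ⌈(53·83+95)/108⌉ = ⌈4577/108⌉ − ⌈4494/108⌉ = 43 − 42 = 1
n=54: ⌈(55·83+95)/108⌉ − ⌈(54·83+95)/108⌉ = ⌈4660/108⌉ − ⌈4577/108⌉ = 44 − 43 = 1
n=55: ⌈(56·83+95)/108⌉ − ⌈(55·83+95)/108⌉ = ⌈4743/108⌉ − ⌈4660/108⌉ = 44 − 44 = 0
n=56: ⌈(57·83+95)/108⌉ − ⌈(56·83+95)/108⌉ = ⌈4826/108⌉ − ⌈4743/108⌉ = 45 − 44 = 1
n=57: ⌈(58·83+95)/108⌉ − ⌈(57·83+95)/108⌉ = ⌈4909/108⌉ − ⌈4826/108⌉ = 46 − 45 = 1
n=58: ⌈(59·83+95)/108⌉ − ⌈(58·83+95)/108⌉ = ⌈4992/108⌉ − ⌈4909/108⌉ = 47 − 46 = 1
n=59: ⌈(60·83+95)/108⌉ − ⌈(59·83+95)/108⌉ = ⌈5075/108⌉ − ⌈4992/108⌉ = 47 − 47 = 0

111011110111011101111011101110111101110111011101111011101110


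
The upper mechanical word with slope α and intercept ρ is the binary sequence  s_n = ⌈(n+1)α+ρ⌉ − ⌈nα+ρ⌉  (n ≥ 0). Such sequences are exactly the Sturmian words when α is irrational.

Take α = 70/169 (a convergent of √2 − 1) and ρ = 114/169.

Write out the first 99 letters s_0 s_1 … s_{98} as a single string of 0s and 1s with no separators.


n=0: ⌈(1·70+114)/169⌉ − ⌈(0·70+114)/169⌉ = ⌈184/169⌉ − ⌈114/169⌉ = 2 − 1 = 1
n=1: ⌈(2·70+114)/169⌉ − ⌈(1·70+114)/169⌉ = ⌈254/169⌉ − ⌈184/169⌉ = 2 − 2 = 0
n=2: ⌈(3·70+114)/169⌉ − ⌈(2·70+114)/169⌉ = ⌈324/169⌉ − ⌈254/169⌉ = 2 − 2 = 0
n=3: ⌈(4·70+114)/169⌉ − ⌈(3·70+114)/169⌉ = ⌈394/169⌉ − ⌈324/169⌉ = 3 − 2 = 1
n=4: ⌈(5·70+114)/169⌉ − ⌈(4·70+114)/169⌉ = ⌈464/169⌉ − ⌈394/169⌉ = 3 − 3 = 0
n=5: ⌈(6·70+114)/169⌉ − ⌈(5·70+114)/169⌉ = ⌈534/169⌉ − ⌈464/169⌉ = 4 − 3 = 1
n=6: ⌈(7·70+114)/169⌉ − ⌈(6·70+114)/169⌉ = ⌈604/169⌉ − ⌈534/169⌉ = 4 − 4 = 0
n=7: ⌈(8·70+114)/169⌉ − ⌈(7·70+114)/169⌉ = ⌈674/169⌉ − ⌈604/169⌉ = 4 − 4 = 0
n=8: ⌈(9·70+114)/169⌉ − ⌈(8·70+114)/169⌉ = ⌈744/169⌉ − ⌈674/169⌉ = 5 − 4 = 1
n=9: ⌈(10·70+114)/169⌉ − ⌈(9·70+114)/169⌉ = ⌈814/169⌉ − ⌈744/169⌉ = 5 − 5 = 0
n=10: ⌈(11·70+114)/169⌉ − ⌈(10·70+114)/169⌉ = ⌈884/169⌉ − ⌈814/169⌉ = 6 − 5 = 1
n=11: ⌈(12·70+114)/169⌉ − ⌈(11·70+114)/169⌉ = ⌈954/169⌉ − ⌈884/169⌉ = 6 − 6 = 0
n=12: ⌈(13·70+114)/169⌉ − ⌈(12·70+114)/169⌉ = ⌈1024/169⌉ − ⌈954/169⌉ = 7 − 6 = 1
n=13: ⌈(14·70+114)/169⌉ − ⌈(13·70+114)/169⌉ = ⌈1094/169⌉ − ⌈1024/169⌉ = 7 − 7 = 0
n=14: ⌈(15·70+114)/169⌉ − ⌈(14·70+114)/169⌉ = ⌈1164/169⌉ − ⌈1094/169⌉ = 7 − 7 = 0
n=15: ⌈(16·70+114)/169⌉ − ⌈(15·70+114)/169⌉ = ⌈1234/169⌉ − ⌈1164/169⌉ = 8 − 7 = 1
n=16: ⌈(17·70+114)/169⌉ − ⌈(16·70+114)/169⌉ = ⌈1304/169⌉ − ⌈1234/169⌉ = 8 − 8 = 0
n=17: ⌈(18·70+114)/169⌉ − ⌈(17·70+114)/169⌉ = ⌈1374/169⌉ − ⌈1304/169⌉ = 9 − 8 = 1
n=18: ⌈(19·70+114)/169⌉ − ⌈(18·70+114)/169⌉ = ⌈1444/169⌉ − ⌈1374/169⌉ = 9 − 9 = 0
n=19: ⌈(20·70+114)/169⌉ − ⌈(19·70+114)/169⌉ = ⌈1514/169⌉ − ⌈1444/169⌉ = 9 − 9 = 0
n=20: ⌈(21·70+114)/169⌉ − ⌈(20·70+114)/169⌉ = ⌈1584/169⌉ − ⌈1514/169⌉ = 10 − 9 = 1
n=21: ⌈(22·70+114)/169⌉ − ⌈(21·70+114)/169⌉ = ⌈1654/169⌉ − ⌈1584/169⌉ = 10 − 10 = 0
n=22: ⌈(23·70+114)/169⌉ − ⌈(22·70+114)/169⌉ = ⌈1724/169⌉ − ⌈1654/169⌉ = 11 − 10 = 1
n=23: ⌈(24·70+114)/169⌉ − ⌈(23·70+114)/169⌉ = ⌈1794/169⌉ − ⌈1724/169⌉ = 11 − 11 = 0
n=24: ⌈(25·70+114)/169⌉ − ⌈(24·70+114)/169⌉ = ⌈1864/169⌉ − ⌈1794/169⌉ = 12 − 11 = 1
n=25: ⌈(26·70+114)/169⌉ − ⌈(25·70+114)/169⌉ = ⌈1934/169⌉ − ⌈1864/169⌉ = 12 − 12 = 0
n=26: ⌈(27·70+114)/169⌉ − ⌈(26·70+114)/169⌉ = ⌈2004/169⌉ − ⌈1934/169⌉ = 12 − 12 = 0
n=27: ⌈(28·70+114)/169⌉ − ⌈(27·70+114)/169⌉ = ⌈2074/169⌉ − ⌈2004/169⌉ = 13 − 12 = 1
n=28: ⌈(29·70+114)/169⌉ − ⌈(28·70+114)/169⌉ = ⌈2144/169⌉ − ⌈2074/169⌉ = 13 − 13 = 0
n=29: ⌈(30·70+114)/169⌉ − ⌈(29·70+114)/169⌉ = ⌈2214/169⌉ − ⌈2144/169⌉ = 14 − 13 = 1
n=30: ⌈(31·70+114)/169⌉ − ⌈(30·70+114)/169⌉ = ⌈2284/169⌉ − ⌈2214/169⌉ = 14 − 14 = 0
n=31: ⌈(32·70+114)/169⌉ − ⌈(31·70+114)/169⌉ = ⌈2354/169⌉ − ⌈2284/169⌉ = 14 − 14 = 0
n=32: ⌈(33·70+114)/169⌉ − ⌈(32·70+114)/169⌉ = ⌈2424/169⌉ − ⌈2354/169⌉ = 15 − 14 = 1
n=33: ⌈(34·70+114)/169⌉ − ⌈(33·70+114)/169⌉ = ⌈2494/169⌉ − ⌈2424/169⌉ = 15 − 15 = 0
n=34: ⌈(35·70+114)/169⌉ − ⌈(34·70+114)/169⌉ = ⌈2564/169⌉ − ⌈2494/169⌉ = 16 − 15 = 1
n=35: ⌈(36·70+114)/169⌉ − ⌈(35·70+114)/169⌉ = ⌈2634/169⌉ − ⌈2564/169⌉ = 16 − 16 = 0
n=36: ⌈(37·70+114)/169⌉ − ⌈(36·70+114)/169⌉ = ⌈2704/169⌉ − ⌈2634/169⌉ = 16 − 16 = 0
n=37: ⌈(38·70+114)/169⌉ − ⌈(37·70+114)/169⌉ = ⌈2774/169⌉ − ⌈2704/169⌉ = 17 − 16 = 1
n=38: ⌈(39·70+114)/169⌉ − ⌈(38·70+114)/169⌉ = ⌈2844/169⌉ − ⌈2774/169⌉ = 17 − 17 = 0
n=39: ⌈(40·70+114)/169⌉ − ⌈(39·70+114)/169⌉ = ⌈2914/169⌉ − ⌈2844/169⌉ = 18 − 17 = 1
n=40: ⌈(41·70+114)/169⌉ − ⌈(40·70+114)/169⌉ = ⌈2984/169⌉ − ⌈2914/169⌉ = 18 − 18 = 0
n=41: ⌈(42·70+114)/169⌉ − ⌈(41·70+114)/169⌉ = ⌈3054/169⌉ − ⌈2984/169⌉ = 19 − 18 = 1
n=42: ⌈(43·70+114)/169⌉ − ⌈(42·70+114)/169⌉ = ⌈3124/169⌉ − ⌈3054/169⌉ = 19 − 19 = 0
n=43: ⌈(44·70+114)/169⌉ − ⌈(43·70+114)/169⌉ = ⌈3194/169⌉ − ⌈3124/169⌉ = 19 − 19 = 0
n=44: ⌈(45·70+114)/169⌉ − ⌈(44·70+114)/169⌉ = ⌈3264/169⌉ − ⌈3194/169⌉ = 20 − 19 = 1
n=45: ⌈(46·70+114)/169⌉ − ⌈(45·70+114)/169⌉ = ⌈3334/169⌉ − ⌈3264/169⌉ = 20 − 20 = 0
n=46: ⌈(47·70+114)/169⌉ − ⌈(46·70+114)/169⌉ = ⌈3404/169⌉ − ⌈3334/169⌉ = 21 − 20 = 1
n=47: ⌈(48·70+114)/169⌉ − ⌈(47·70+114)/169⌉ = ⌈3474/169⌉ − ⌈3404/169⌉ = 21 − 21 = 0
n=48: ⌈(49·70+114)/169⌉ − ⌈(48·70+114)/169⌉ = ⌈3544/169⌉ − ⌈3474/169⌉ = 21 − 21 = 0
n=49: ⌈(50·70+114)/169⌉ − ⌈(49·70+114)/169⌉ = ⌈3614/169⌉ − ⌈3544/169⌉ = 22 − 21 = 1
n=50: ⌈(51·70+114)/169⌉ − ⌈(50·70+114)/169⌉ = ⌈3684/169⌉ − ⌈3614/169⌉ = 22 − 22 = 0
n=51: ⌈(52·70+114)/169⌉ − ⌈(51·70+114)/169⌉ = ⌈3754/169⌉ − ⌈3684/169⌉ = 23 − 22 = 1
n=52: ⌈(53·70+114)/169⌉ − ⌈(52·70+114)/169⌉ = ⌈3824/169⌉ − ⌈3754/169⌉ = 23 − 23 = 0
n=53: ⌈(54·70+114)/169⌉ − ⌈(53·70+114)/169⌉ = ⌈3894/169⌉ − ⌈3824/169⌉ = 24 − 23 = 1
n=54: ⌈(55·70+114)/169⌉ − ⌈(54·70+114)/169⌉ = ⌈3964/169⌉ − ⌈3894/169⌉ = 24 − 24 = 0
n=55: ⌈(56·70+114)/169⌉ − ⌈(55·70+114)/169⌉ = ⌈4034/169⌉ − ⌈3964/169⌉ = 24 − 24 = 0
n=56: ⌈(57·70+114)/169⌉ − ⌈(56·70+114)/169⌉ = ⌈4104/169⌉ − ⌈4034/169⌉ = 25 − 24 = 1
n=57: ⌈(58·70+114)/169⌉ − ⌈(57·70+114)/169⌉ = ⌈4174/169⌉ − ⌈4104/169⌉ = 25 − 25 = 0
n=58: ⌈(59·70+114)/169⌉ − ⌈(58·70+114)/169⌉ = ⌈4244/169⌉ − ⌈4174/169⌉ = 26 − 25 = 1
n=59: ⌈(60·70+114)/169⌉ − ⌈(59·70+114)/169⌉ = ⌈4314/169⌉ − ⌈4244/169⌉ = 26 − 26 = 0
n=60: ⌈(61·70+114)/169⌉ − ⌈(60·70+114)/169⌉ = ⌈4384/169⌉ − ⌈4314/169⌉ = 26 − 26 = 0
n=61: ⌈(62·70+114)/169⌉ − ⌈(61·70+114)/169⌉ = ⌈4454/169⌉ − ⌈4384/169⌉ = 27 − 26 = 1
n=62: ⌈(63·70+114)/169⌉ − ⌈(62·70+114)/169⌉ = ⌈4524/169⌉ − ⌈4454/169⌉ = 27 − 27 = 0
n=63: ⌈(64·70+114)/169⌉ − ⌈(63·70+114)/169⌉ = ⌈4594/169⌉ − ⌈4524/169⌉ = 28 − 27 = 1
n=64: ⌈(65·70+114)/169⌉ − ⌈(64·70+114)/169⌉ = ⌈4664/169⌉ − ⌈4594/169⌉ = 28 − 28 = 0
n=65: ⌈(66·70+114)/169⌉ − ⌈(65·70+114)/169⌉ = ⌈4734/169⌉ − ⌈4664/169⌉ = 29 − 28 = 1
n=66: ⌈(67·70+114)/169⌉ − ⌈(66·70+114)/169⌉ = ⌈4804/169⌉ − ⌈4734/169⌉ = 29 − 29 = 0
n=67: ⌈(68·70+114)/169⌉ − ⌈(67·70+114)/169⌉ = ⌈4874/169⌉ − ⌈4804/169⌉ = 29 − 29 = 0
n=68: ⌈(69·70+114)/169⌉ − ⌈(68·70+114)/169⌉ = ⌈4944/169⌉ − ⌈4874/169⌉ = 30 − 29 = 1
n=69: ⌈(70·70+114)/169⌉ − ⌈(69·70+114)/169⌉ = ⌈5014/169⌉ − ⌈4944/169⌉ = 30 − 30 = 0
n=70: ⌈(71·70+114)/169⌉ − ⌈(70·70+114)/169⌉ = ⌈5084/169⌉ − ⌈5014/169⌉ = 31 − 30 = 1
n=71: ⌈(72·70+114)/169⌉ − ⌈(71·70+114)/169⌉ = ⌈5154/169⌉ − ⌈5084/169⌉ = 31 − 31 = 0
n=72: ⌈(73·70+114)/169⌉ − ⌈(72·70+114)/169⌉ = ⌈5224/169⌉ − ⌈5154/169⌉ = 31 − 31 = 0
n=73: ⌈(74·70+114)/169⌉ − ⌈(73·70+114)/169⌉ = ⌈5294/169⌉ − ⌈5224/169⌉ = 32 − 31 = 1
n=74: ⌈(75·70+114)/169⌉ − ⌈(74·70+114)/169⌉ = ⌈5364/169⌉ − ⌈5294/169⌉ = 32 − 32 = 0
n=75: ⌈(76·70+114)/169⌉ − ⌈(75·70+114)/169⌉ = ⌈5434/169⌉ − ⌈5364/169⌉ = 33 − 32 = 1
n=76: ⌈(77·70+114)/169⌉ − ⌈(76·70+114)/169⌉ = ⌈5504/169⌉ − ⌈5434/169⌉ = 33 − 33 = 0
n=77: ⌈(78·70+114)/169⌉ − ⌈(77·70+114)/169⌉ = ⌈5574/169⌉ − ⌈5504/169⌉ = 33 − 33 = 0
n=78: ⌈(79·70+114)/169⌉ − ⌈(78·70+114)/169⌉ = ⌈5644/169⌉ − ⌈5574/169⌉ = 34 − 33 = 1
n=79: ⌈(80·70+114)/169⌉ − ⌈(79·70+114)/169⌉ = ⌈5714/169⌉ − ⌈5644/169⌉ = 34 − 34 = 0
n=80: ⌈(81·70+114)/169⌉ − ⌈(80·70+114)/169⌉ = ⌈5784/169⌉ − ⌈5714/169⌉ = 35 − 34 = 1
n=81: ⌈(82·70+114)/169⌉ − ⌈(81·70+114)/169⌉ = ⌈5854/169⌉ − ⌈5784/169⌉ = 35 − 35 = 0
n=82: ⌈(83·70+114)/169⌉ − ⌈(82·70+114)/169⌉ = ⌈5924/169⌉ − ⌈5854/169⌉ = 36 − 35 = 1
n=83: ⌈(84·70+114)/169⌉ − ⌈(83·70+114)/169⌉ = ⌈5994/169⌉ − ⌈5924/169⌉ = 36 − 36 = 0
n=84: ⌈(85·70+114)/169⌉ − ⌈(84·70+114)/169⌉ = ⌈6064/169⌉ − ⌈5994/169⌉ = 36 − 36 = 0
n=85: ⌈(86·70+114)/169⌉ − ⌈(85·70+114)/169⌉ = ⌈6134/169⌉ − ⌈6064/169⌉ = 37 − 36 = 1
n=86: ⌈(87·70+114)/169⌉ − ⌈(86·70+114)/169⌉ = ⌈6204/169⌉ − ⌈6134/169⌉ = 37 − 37 = 0
n=87: ⌈(88·70+114)/169⌉ − ⌈(87·70+114)/169⌉ = ⌈6274/169⌉ − ⌈6204/169⌉ = 38 − 37 = 1
n=88: ⌈(89·70+114)/169⌉ − ⌈(88·70+114)/169⌉ = ⌈6344/169⌉ − ⌈6274/169⌉ = 38 − 38 = 0
n=89: ⌈(90·70+114)/169⌉ − ⌈(89·70+114)/169⌉ = ⌈6414/169⌉ − ⌈6344/169⌉ = 38 − 38 = 0
n=90: ⌈(91·70+114)/169⌉ − ⌈(90·70+114)/169⌉ = ⌈6484/169⌉ − ⌈6414/169⌉ = 39 − 38 = 1
n=91: ⌈(92·70+114)/169⌉ − ⌈(91·70+114)/169⌉ = ⌈6554/169⌉ − ⌈6484/169⌉ = 39 − 39 = 0
n=92: ⌈(93·70+114)/169⌉ − ⌈(92·70+114)/169⌉ = ⌈6624/169⌉ − ⌈6554/169⌉ = 40 − 39 = 1
n=93: ⌈(94·70+114)/169⌉ − ⌈(93·70+114)/169⌉ = ⌈6694/169⌉ − ⌈6624/169⌉ = 40 − 40 = 0
n=94: ⌈(95·70+114)/169⌉ − ⌈(94·70+114)/169⌉ = ⌈6764/169⌉ − ⌈6694/169⌉ = 41 − 40 = 1
n=95: ⌈(96·70+114)/169⌉ − ⌈(95·70+114)/169⌉ = ⌈6834/169⌉ − ⌈6764/169⌉ = 41 − 41 = 0
n=96: ⌈(97·70+114)/169⌉ − ⌈(96·70+114)/169⌉ = ⌈6904/169⌉ − ⌈6834/169⌉ = 41 − 41 = 0
n=97: ⌈(98·70+114)/169⌉ − ⌈(97·70+114)/169⌉ = ⌈6974/169⌉ − ⌈6904/169⌉ = 42 − 41 = 1
n=98: ⌈(99·70+114)/169⌉ − ⌈(98·70+114)/169⌉ = ⌈7044/169⌉ − ⌈6974/169⌉ = 42 − 42 = 0

100101001010100101001010100101001010010101001010010101001010010101001010010100101010010100101010010


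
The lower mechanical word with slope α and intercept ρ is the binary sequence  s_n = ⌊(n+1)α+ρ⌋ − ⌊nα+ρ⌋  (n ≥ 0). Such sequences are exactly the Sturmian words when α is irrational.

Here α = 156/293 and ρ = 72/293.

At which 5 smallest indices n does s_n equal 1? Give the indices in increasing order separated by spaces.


n=0: ⌊228/293⌋−⌊72/293⌋ = 0−0 = 0
n=1: ⌊384/293⌋−⌊228/293⌋ = 1−0 = 1  ← one
n=2: ⌊540/293⌋−⌊384/293⌋ = 1−1 = 0
n=3: ⌊696/293⌋−⌊540/293⌋ = 2−1 = 1  ← one
n=4: ⌊852/293⌋−⌊696/293⌋ = 2−2 = 0
n=5: ⌊1008/293⌋−⌊852/293⌋ = 3−2 = 1  ← one
n=6: ⌊1164/293⌋−⌊1008/293⌋ = 3−3 = 0
n=7: ⌊1320/293⌋−⌊1164/293⌋ = 4−3 = 1  ← one
n=8: ⌊1476/293⌋−⌊1320/293⌋ = 5−4 = 1  ← one
positions of the first 5 ones: 1 3 5 7 8

1 3 5 7 8


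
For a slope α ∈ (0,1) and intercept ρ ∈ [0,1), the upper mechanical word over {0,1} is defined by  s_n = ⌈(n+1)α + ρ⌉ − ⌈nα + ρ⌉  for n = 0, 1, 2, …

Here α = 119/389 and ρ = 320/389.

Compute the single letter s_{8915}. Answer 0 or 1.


0

(n+1)α + ρ = (8916·119 + 320) / 389 = 1061324/389
nα + ρ     = (8915·119 + 320) / 389 = 1061205/389
⌈1061324/389⌉ = 2729,  ⌈1061205/389⌉ = 2729
s_{8915} = 2729 − 2729 = 0


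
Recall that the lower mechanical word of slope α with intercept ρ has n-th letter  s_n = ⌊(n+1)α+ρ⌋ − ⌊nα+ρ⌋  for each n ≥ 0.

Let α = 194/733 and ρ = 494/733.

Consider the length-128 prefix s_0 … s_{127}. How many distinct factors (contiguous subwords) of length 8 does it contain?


9

t_n = ⌊(n·194+494)/733⌋ for n = 0 … 128:
  n=0…9: ⌊494/733⌋=0 ⌊688/733⌋=0 ⌊882/733⌋=1 ⌊1076/733⌋=1 ⌊1270/733⌋=1 ⌊1464/733⌋=1 ⌊1658/733⌋=2 ⌊1852/733⌋=2 ⌊2046/733⌋=2 ⌊2240/733⌋=3
  n=10…19: ⌊2434/733⌋=3 ⌊2628/733⌋=3 ⌊2822/733⌋=3 ⌊3016/733⌋=4 ⌊3210/733⌋=4 ⌊3404/733⌋=4 ⌊3598/733⌋=4 ⌊3792/733⌋=5 ⌊3986/733⌋=5 ⌊4180/733⌋=5
  n=20…29: ⌊4374/733⌋=5 ⌊4568/733⌋=6 ⌊4762/733⌋=6 ⌊4956/733⌋=6 ⌊5150/733⌋=7 ⌊5344/733⌋=7 ⌊5538/733⌋=7 ⌊5732/733⌋=7 ⌊5926/733⌋=8 ⌊6120/733⌋=8
  n=30…39: ⌊6314/733⌋=8 ⌊6508/733⌋=8 ⌊6702/733⌋=9 ⌊6896/733⌋=9 ⌊7090/733⌋=9 ⌊7284/733⌋=9 ⌊7478/733⌋=10 ⌊7672/733⌋=10 ⌊7866/733⌋=10 ⌊8060/733⌋=10
  n=40…49: ⌊8254/733⌋=11 ⌊8448/733⌋=11 ⌊8642/733⌋=11 ⌊8836/733⌋=12 ⌊9030/733⌋=12 ⌊9224/733⌋=12 ⌊9418/733⌋=12 ⌊9612/733⌋=13 ⌊9806/733⌋=13 ⌊10000/733⌋=13
  n=50…59: ⌊10194/733⌋=13 ⌊10388/733⌋=14 ⌊10582/733⌋=14 ⌊10776/733⌋=14 ⌊10970/733⌋=14 ⌊11164/733⌋=15 ⌊11358/733⌋=15 ⌊11552/733⌋=15 ⌊11746/733⌋=16 ⌊11940/733⌋=16
  n=60…69: ⌊12134/733⌋=16 ⌊12328/733⌋=16 ⌊12522/733⌋=17 ⌊12716/733⌋=17 ⌊12910/733⌋=17 ⌊13104/733⌋=17 ⌊13298/733⌋=18 ⌊13492/733⌋=18 ⌊13686/733⌋=18 ⌊13880/733⌋=18
  n=70…79: ⌊14074/733⌋=19 ⌊14268/733⌋=19 ⌊14462/733⌋=19 ⌊14656/733⌋=19 ⌊14850/733⌋=20 ⌊15044/733⌋=20 ⌊15238/733⌋=20 ⌊15432/733⌋=21 ⌊15626/733⌋=21 ⌊15820/733⌋=21
  n=80…89: ⌊16014/733⌋=21 ⌊16208/733⌋=22 ⌊16402/733⌋=22 ⌊16596/733⌋=22 ⌊16790/733⌋=22 ⌊16984/733⌋=23 ⌊17178/733⌋=23 ⌊17372/733⌋=23 ⌊17566/733⌋=23 ⌊17760/733⌋=24
  n=90…99: ⌊17954/733⌋=24 ⌊18148/733⌋=24 ⌊18342/733⌋=25 ⌊18536/733⌋=25 ⌊18730/733⌋=25 ⌊18924/733⌋=25 ⌊19118/733⌋=26 ⌊19312/733⌋=26 ⌊19506/733⌋=26 ⌊19700/733⌋=26
  n=100…109: ⌊19894/733⌋=27 ⌊20088/733⌋=27 ⌊20282/733⌋=27 ⌊20476/733⌋=27 ⌊20670/733⌋=28 ⌊20864/733⌋=28 ⌊21058/733⌋=28 ⌊21252/733⌋=28 ⌊21446/733⌋=29 ⌊21640/733⌋=29
  n=110…119: ⌊21834/733⌋=29 ⌊22028/733⌋=30 ⌊22222/733⌋=30 ⌊22416/733⌋=30 ⌊22610/733⌋=30 ⌊22804/733⌋=31 ⌊22998/733⌋=31 ⌊23192/733⌋=31 ⌊23386/733⌋=31 ⌊23580/733⌋=32
  n=120…128: ⌊23774/733⌋=32 ⌊23968/733⌋=32 ⌊24162/733⌋=32 ⌊24356/733⌋=33 ⌊24550/733⌋=33 ⌊24744/733⌋=33 ⌊24938/733⌋=34 ⌊25132/733⌋=34 ⌊25326/733⌋=34
s_n = t_(n+1) − t_n for n = 0 … 127 gives
prefix = 01000100100010001000100100010001000100010010001000100010010001000100010001001000100010001001000100010001000100100010001000100100
slide a length-8 window over [0..7] … [120..127] (121 windows); first occurrence of each distinct factor:
  [  0..  7] 01000100
  [  1..  8] 10001001
  [  2..  9] 00010010
  [  3.. 10] 00100100
  [  4.. 11] 01001000
  [  5.. 12] 10010001
  [  6.. 13] 00100010
  [  8.. 15] 10001000
  [  9.. 16] 00010001
  (the other 112 windows repeat one of these)
distinct factors: {00010001, 00010010, 00100010, 00100100, 01000100, 01001000, 10001000, 10001001, 10010001}
count = 9  (Sturmian bound for length 8 is 9)


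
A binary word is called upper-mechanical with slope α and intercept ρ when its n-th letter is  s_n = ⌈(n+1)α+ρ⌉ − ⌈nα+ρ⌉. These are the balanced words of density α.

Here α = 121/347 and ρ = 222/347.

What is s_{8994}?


(n+1)α + ρ = (8995·121 + 222) / 347 = 1088617/347
nα + ρ     = (8994·121 + 222) / 347 = 1088496/347
⌈1088617/347⌉ = 3138,  ⌈1088496/347⌉ = 3137
s_{8994} = 3138 − 3137 = 1

1


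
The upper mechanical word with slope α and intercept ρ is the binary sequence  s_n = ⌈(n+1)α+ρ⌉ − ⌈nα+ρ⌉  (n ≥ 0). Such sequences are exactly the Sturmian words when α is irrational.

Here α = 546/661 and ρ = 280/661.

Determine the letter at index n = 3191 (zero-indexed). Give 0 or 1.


1

(n+1)α + ρ = (3192·546 + 280) / 661 = 1743112/661
nα + ρ     = (3191·546 + 280) / 661 = 1742566/661
⌈1743112/661⌉ = 2638,  ⌈1742566/661⌉ = 2637
s_{3191} = 2638 − 2637 = 1


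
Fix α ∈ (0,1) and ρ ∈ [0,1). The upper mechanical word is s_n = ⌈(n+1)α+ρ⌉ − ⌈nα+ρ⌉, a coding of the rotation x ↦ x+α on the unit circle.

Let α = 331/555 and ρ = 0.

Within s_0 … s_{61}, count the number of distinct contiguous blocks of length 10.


t_n = ⌈(n·331)/555⌉ for n = 0 … 62:
  n=0…9: ⌈0/555⌉=0 ⌈331/555⌉=1 ⌈662/555⌉=2 ⌈993/555⌉=2 ⌈1324/555⌉=3 ⌈1655/555⌉=3 ⌈1986/555⌉=4 ⌈2317/555⌉=5 ⌈2648/555⌉=5 ⌈2979/555⌉=6
  n=10…19: ⌈3310/555⌉=6 ⌈3641/555⌉=7 ⌈3972/555⌉=8 ⌈4303/555⌉=8 ⌈4634/555⌉=9 ⌈4965/555⌉=9 ⌈5296/555⌉=10 ⌈5627/555⌉=11 ⌈5958/555⌉=11 ⌈6289/555⌉=12
  n=20…29: ⌈6620/555⌉=12 ⌈6951/555⌉=13 ⌈7282/555⌉=14 ⌈7613/555⌉=14 ⌈7944/555⌉=15 ⌈8275/555⌉=15 ⌈8606/555⌉=16 ⌈8937/555⌉=17 ⌈9268/555⌉=17 ⌈9599/555⌉=18
  n=30…39: ⌈9930/555⌉=18 ⌈10261/555⌉=19 ⌈10592/555⌉=20 ⌈10923/555⌉=20 ⌈11254/555⌉=21 ⌈11585/555⌉=21 ⌈11916/555⌉=22 ⌈12247/555⌉=23 ⌈12578/555⌉=23 ⌈12909/555⌉=24
  n=40…49: ⌈13240/555⌉=24 ⌈13571/555⌉=25 ⌈13902/555⌉=26 ⌈14233/555⌉=26 ⌈14564/555⌉=27 ⌈14895/555⌉=27 ⌈15226/555⌉=28 ⌈15557/555⌉=29 ⌈15888/555⌉=29 ⌈16219/555⌉=30
  n=50…59: ⌈16550/555⌉=30 ⌈16881/555⌉=31 ⌈17212/555⌉=32 ⌈17543/555⌉=32 ⌈17874/555⌉=33 ⌈18205/555⌉=33 ⌈18536/555⌉=34 ⌈18867/555⌉=34 ⌈19198/555⌉=35 ⌈19529/555⌉=36
  n=60…62: ⌈19860/555⌉=36 ⌈20191/555⌉=37 ⌈20522/555⌉=37
s_n = t_(n+1) − t_n for n = 0 … 61 gives
prefix = 11010110101101011010110101101011010110101101011010110101011010
slide a length-10 window over [0..9] … [52..61] (53 windows); first occurrence of each distinct factor:
  [  0..  9] 1101011010
  [  1.. 10] 1010110101
  [  2.. 11] 0101101011
  [  3.. 12] 1011010110
  [  4.. 13] 0110101101
  [ 47.. 56] 0101101010
  [ 48.. 57] 1011010101
  [ 49.. 58] 0110101011
  [ 50.. 59] 1101010110
  [ 51.. 60] 1010101101
  [ 52.. 61] 0101011010
  (the other 42 windows repeat one of these)
distinct factors: {0101011010, 0101101010, 0101101011, 0110101011, 0110101101, 1010101101, 1010110101, 1011010101, 1011010110, 1101010110, 1101011010}
count = 11  (Sturmian bound for length 10 is 11)

11


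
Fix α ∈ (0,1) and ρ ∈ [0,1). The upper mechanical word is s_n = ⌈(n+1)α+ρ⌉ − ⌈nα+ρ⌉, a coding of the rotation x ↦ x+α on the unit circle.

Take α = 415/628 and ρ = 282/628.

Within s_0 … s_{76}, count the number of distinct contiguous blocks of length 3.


t_n = ⌈(n·415+282)/628⌉ for n = 0 … 77:
  n=0…9: ⌈282/628⌉=1 ⌈697/628⌉=2 ⌈1112/628⌉=2 ⌈1527/628⌉=3 ⌈1942/628⌉=4 ⌈2357/628⌉=4 ⌈2772/628⌉=5 ⌈3187/628⌉=6 ⌈3602/628⌉=6 ⌈4017/628⌉=7
  n=10…19: ⌈4432/628⌉=8 ⌈4847/628⌉=8 ⌈5262/628⌉=9 ⌈5677/628⌉=10 ⌈6092/628⌉=10 ⌈6507/628⌉=11 ⌈6922/628⌉=12 ⌈7337/628⌉=12 ⌈7752/628⌉=13 ⌈8167/628⌉=14
  n=20…29: ⌈8582/628⌉=14 ⌈8997/628⌉=15 ⌈9412/628⌉=15 ⌈9827/628⌉=16 ⌈10242/628⌉=17 ⌈10657/628⌉=17 ⌈11072/628⌉=18 ⌈11487/628⌉=19 ⌈11902/628⌉=19 ⌈12317/628⌉=20
  n=30…39: ⌈12732/628⌉=21 ⌈13147/628⌉=21 ⌈13562/628⌉=22 ⌈13977/628⌉=23 ⌈14392/628⌉=23 ⌈14807/628⌉=24 ⌈15222/628⌉=25 ⌈15637/628⌉=25 ⌈16052/628⌉=26 ⌈16467/628⌉=27
  n=40…49: ⌈16882/628⌉=27 ⌈17297/628⌉=28 ⌈17712/628⌉=29 ⌈18127/628⌉=29 ⌈18542/628⌉=30 ⌈18957/628⌉=31 ⌈19372/628⌉=31 ⌈19787/628⌉=32 ⌈20202/628⌉=33 ⌈20617/628⌉=33
  n=50…59: ⌈21032/628⌉=34 ⌈21447/628⌉=35 ⌈21862/628⌉=35 ⌈22277/628⌉=36 ⌈22692/628⌉=37 ⌈23107/628⌉=37 ⌈23522/628⌉=38 ⌈23937/628⌉=39 ⌈24352/628⌉=39 ⌈24767/628⌉=40
  n=60…69: ⌈25182/628⌉=41 ⌈25597/628⌉=41 ⌈26012/628⌉=42 ⌈26427/628⌉=43 ⌈26842/628⌉=43 ⌈27257/628⌉=44 ⌈27672/628⌉=45 ⌈28087/628⌉=45 ⌈28502/628⌉=46 ⌈28917/628⌉=47
  n=70…77: ⌈29332/628⌉=47 ⌈29747/628⌉=48 ⌈30162/628⌉=49 ⌈30577/628⌉=49 ⌈30992/628⌉=50 ⌈31407/628⌉=51 ⌈31822/628⌉=51 ⌈32237/628⌉=52
s_n = t_(n+1) − t_n for n = 0 … 76 gives
prefix = 10110110110110110110101101101101101101101101101101101101101101101101101101101
slide a length-3 window over [0..2] … [74..76] (75 windows); first occurrence of each distinct factor:
  [  0..  2] 101
  [  1..  3] 011
  [  2..  4] 110
  [ 19.. 21] 010
  (the other 71 windows repeat one of these)
distinct factors: {010, 011, 101, 110}
count = 4  (Sturmian bound for length 3 is 4)

4
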